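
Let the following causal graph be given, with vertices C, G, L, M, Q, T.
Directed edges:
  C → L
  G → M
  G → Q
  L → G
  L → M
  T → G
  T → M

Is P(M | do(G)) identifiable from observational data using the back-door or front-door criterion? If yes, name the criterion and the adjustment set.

P(M|do(G)): backdoor, adjust for {L, T}.

desc(G)\{G}={M,Q}; candidates ⊆ {C,L,T}.
size 0: {}; under {} G still reaches {C,L,M,T} ∋ M.
size 1: {C}, {L}, {T}; under {C} G still reaches {L,M,T} ∋ M.
{L,T}: G⊥M given {L,T} in G with G→· removed — back-door holds.
P(M|do(G)) = Σ_{L,T} P(M|G,L,T)·P(L,T).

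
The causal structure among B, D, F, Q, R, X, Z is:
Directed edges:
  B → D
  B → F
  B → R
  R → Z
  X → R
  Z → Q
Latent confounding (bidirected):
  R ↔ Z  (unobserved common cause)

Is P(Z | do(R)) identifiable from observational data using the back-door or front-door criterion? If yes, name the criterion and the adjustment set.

desc(R)\{R}={Q,Z}; candidates ⊆ {B,D,F,X}.
R↔Z: latent back-door arc(s) into R.
size 0: {}; under {} R still reaches {B,D,F,Q,X,Z} ∋ Z.
size 1: {B}, {D}, {F} …(+1); under {B} R still reaches {Q,X,Z} ∋ Z.
size 2: {B,D}, {B,F}, {B,X} …(+3); under {B,D} R still reaches {Q,X,Z} ∋ Z.
R↔Z cannot be blocked by any observed set — no back-door set.
No mediator lies on a directed R→…→Z path.
Neither criterion identifies P(Z|do(R)) in this graph.

P(Z|do(R)): not identifiable (no BD/FD set).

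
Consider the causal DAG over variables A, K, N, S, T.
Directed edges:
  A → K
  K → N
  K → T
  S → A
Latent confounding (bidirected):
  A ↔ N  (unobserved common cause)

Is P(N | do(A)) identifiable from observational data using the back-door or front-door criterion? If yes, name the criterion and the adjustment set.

desc(A)\{A}={K,N,T}; candidates ⊆ {S}.
A↔N: latent back-door arc(s) into A.
size 0: {}; under {} A still reaches {N,S} ∋ N.
size 1: {S}; under {S} A still reaches {N} ∋ N.
A↔N cannot be blocked by any observed set — no back-door set.
{K}: (i) intercepts every directed A→N path; (ii) no back-door A→{K}; (iii) {A} blocks every back-door {K}→N. Front-door holds.
P(N|do(A)) = Σ_{K} P(K|A) Σ_{A'} P(N|K,A')P(A').

P(N|do(A)): frontdoor, adjust for {K}.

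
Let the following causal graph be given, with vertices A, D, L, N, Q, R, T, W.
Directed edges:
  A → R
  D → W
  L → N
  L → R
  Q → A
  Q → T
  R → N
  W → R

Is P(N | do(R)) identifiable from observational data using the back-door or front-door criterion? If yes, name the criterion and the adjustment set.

desc(R)\{R}={N}; candidates ⊆ {A,D,L,Q,T,W}.
size 0: {}; under {} R still reaches {A,D,L,N,Q,T,W} ∋ N.
{L}: R⊥N given {L} in G with R→· removed — back-door holds.
P(N|do(R)) = Σ_{L} P(N|R,L)·P(L).

P(N|do(R)): backdoor, adjust for {L}.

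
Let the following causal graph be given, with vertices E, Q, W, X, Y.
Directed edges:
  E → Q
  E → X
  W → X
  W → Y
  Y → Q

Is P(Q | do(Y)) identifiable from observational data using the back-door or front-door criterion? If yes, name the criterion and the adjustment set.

desc(Y)\{Y}={Q}; candidates ⊆ {E,W,X}.
∅: Y⊥Q given ∅ in G with Y→· removed — back-door holds.
P(Q|do(Y)) = P(Q|Y) — no adjustment needed.

P(Q|do(Y)): backdoor, adjust for ∅.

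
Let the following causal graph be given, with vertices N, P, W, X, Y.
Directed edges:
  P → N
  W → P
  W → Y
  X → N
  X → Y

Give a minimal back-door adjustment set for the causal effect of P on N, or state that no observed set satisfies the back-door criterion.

desc(P)\{P}={N}; candidates ⊆ {W,X,Y}.
∅: P⊥N given ∅ in G with P→· removed — back-door holds.

P→N: minimal back-door set ∅.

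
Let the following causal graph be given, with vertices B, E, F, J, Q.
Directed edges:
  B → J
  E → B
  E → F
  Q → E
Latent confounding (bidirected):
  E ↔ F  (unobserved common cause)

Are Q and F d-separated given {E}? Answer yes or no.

Bayes-Ball from Q | {E} reaches {F}.
F ∈ reach(Q|{E}) ⇒ Q ⊥̸ F | {E}.

No — Q and F are d-connected given {E}.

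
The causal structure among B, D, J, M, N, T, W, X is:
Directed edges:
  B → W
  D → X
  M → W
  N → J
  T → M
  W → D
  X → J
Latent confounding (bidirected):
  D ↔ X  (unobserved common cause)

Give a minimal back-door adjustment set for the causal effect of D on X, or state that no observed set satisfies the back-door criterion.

desc(D)\{D}={J,X}; candidates ⊆ {B,M,N,T,W}.
D↔X: latent back-door arc(s) into D.
size 0: {}; under {} D still reaches {B,J,M,T,W,X} ∋ X.
size 1: {B}, {M}, {N} …(+2); under {B} D still reaches {J,M,T,W,X} ∋ X.
size 2: {B,M}, {B,N}, {B,T} …(+7); under {B,M} D still reaches {J,W,X} ∋ X.
D↔X cannot be blocked by any observed set — no back-door set.

D→X: no observed back-door set.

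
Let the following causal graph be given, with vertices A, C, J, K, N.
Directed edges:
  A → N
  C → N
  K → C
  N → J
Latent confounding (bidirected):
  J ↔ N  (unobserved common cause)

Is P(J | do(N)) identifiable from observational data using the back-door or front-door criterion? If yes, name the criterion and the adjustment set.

desc(N)\{N}={J}; candidates ⊆ {A,C,K}.
N↔J: latent back-door arc(s) into N.
size 0: {}; under {} N still reaches {A,C,J,K} ∋ J.
size 1: {A}, {C}, {K}; under {A} N still reaches {C,J,K} ∋ J.
size 2: {A,C}, {A,K}, {C,K}; under {A,C} N still reaches {J} ∋ J.
N↔J cannot be blocked by any observed set — no back-door set.
No mediator lies on a directed N→…→J path.
Neither criterion identifies P(J|do(N)) in this graph.

P(J|do(N)): not identifiable (no BD/FD set).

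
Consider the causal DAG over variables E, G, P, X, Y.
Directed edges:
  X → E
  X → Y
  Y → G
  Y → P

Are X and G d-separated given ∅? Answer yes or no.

No — X and G are d-connected given ∅.

Bayes-Ball from X | ∅ reaches {E,G,P,Y}.
G ∈ reach(X|∅) ⇒ X ⊥̸ G | ∅.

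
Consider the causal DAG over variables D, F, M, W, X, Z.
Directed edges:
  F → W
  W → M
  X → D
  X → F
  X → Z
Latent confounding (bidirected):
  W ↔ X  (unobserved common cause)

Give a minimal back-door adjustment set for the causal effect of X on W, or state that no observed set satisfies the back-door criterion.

desc(X)\{X}={D,F,M,W,Z}; candidates ⊆ {—}.
X↔W: latent back-door arc(s) into X.
size 0: {}; under {} X still reaches {M,W} ∋ W.
X↔W cannot be blocked by any observed set — no back-door set.

X→W: no observed back-door set.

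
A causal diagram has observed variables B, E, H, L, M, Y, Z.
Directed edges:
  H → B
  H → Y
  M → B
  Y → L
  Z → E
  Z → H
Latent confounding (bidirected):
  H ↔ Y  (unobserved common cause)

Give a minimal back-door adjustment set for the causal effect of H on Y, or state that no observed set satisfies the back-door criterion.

H→Y: no observed back-door set.

desc(H)\{H}={B,L,Y}; candidates ⊆ {E,M,Z}.
H↔Y: latent back-door arc(s) into H.
size 0: {}; under {} H still reaches {E,L,Y,Z} ∋ Y.
size 1: {E}, {M}, {Z}; under {E} H still reaches {L,Y,Z} ∋ Y.
size 2: {E,M}, {E,Z}, {M,Z}; under {E,M} H still reaches {L,Y,Z} ∋ Y.
H↔Y cannot be blocked by any observed set — no back-door set.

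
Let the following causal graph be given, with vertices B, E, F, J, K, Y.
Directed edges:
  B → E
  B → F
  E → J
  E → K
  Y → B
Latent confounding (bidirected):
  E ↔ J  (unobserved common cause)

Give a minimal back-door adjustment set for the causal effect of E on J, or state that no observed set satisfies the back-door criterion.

desc(E)\{E}={J,K}; candidates ⊆ {B,F,Y}.
E↔J: latent back-door arc(s) into E.
size 0: {}; under {} E still reaches {B,F,J,Y} ∋ J.
size 1: {B}, {F}, {Y}; under {B} E still reaches {J} ∋ J.
size 2: {B,F}, {B,Y}, {F,Y}; under {B,F} E still reaches {J} ∋ J.
E↔J cannot be blocked by any observed set — no back-door set.

E→J: no observed back-door set.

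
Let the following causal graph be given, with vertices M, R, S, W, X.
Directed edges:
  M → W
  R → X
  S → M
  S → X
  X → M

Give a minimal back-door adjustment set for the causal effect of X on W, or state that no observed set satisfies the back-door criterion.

X→W: minimal back-door set {S}.

desc(X)\{X}={M,W}; candidates ⊆ {R,S}.
size 0: {}; under {} X still reaches {M,R,S,W} ∋ W.
{S}: X⊥W given {S} in G with X→· removed — back-door holds.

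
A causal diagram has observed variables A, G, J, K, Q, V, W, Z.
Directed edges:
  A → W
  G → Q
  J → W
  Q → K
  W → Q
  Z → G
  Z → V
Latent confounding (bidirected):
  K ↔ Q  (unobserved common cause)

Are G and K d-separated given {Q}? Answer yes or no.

No — G and K are d-connected given {Q}.

Bayes-Ball from G | {Q} reaches {A,J,K,V,W,Z}.
K ∈ reach(G|{Q}) ⇒ G ⊥̸ K | {Q}.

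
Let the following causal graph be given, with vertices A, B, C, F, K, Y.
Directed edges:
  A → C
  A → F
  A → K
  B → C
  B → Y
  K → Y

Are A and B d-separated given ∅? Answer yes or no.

Bayes-Ball from A | ∅ reaches {C,F,K,Y}.
B ∉ reach(A|∅) ⇒ A ⊥ B | ∅.

Yes — A ⊥ B | ∅.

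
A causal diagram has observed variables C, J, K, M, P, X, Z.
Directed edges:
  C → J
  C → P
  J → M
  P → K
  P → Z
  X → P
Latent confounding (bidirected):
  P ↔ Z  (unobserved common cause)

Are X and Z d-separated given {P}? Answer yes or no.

No — X and Z are d-connected given {P}.

Bayes-Ball from X | {P} reaches {C,J,M,Z}.
Z ∈ reach(X|{P}) ⇒ X ⊥̸ Z | {P}.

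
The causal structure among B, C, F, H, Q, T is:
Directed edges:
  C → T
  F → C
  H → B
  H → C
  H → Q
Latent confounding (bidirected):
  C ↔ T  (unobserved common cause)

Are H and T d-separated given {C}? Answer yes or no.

Bayes-Ball from H | {C} reaches {B,F,Q,T}.
T ∈ reach(H|{C}) ⇒ H ⊥̸ T | {C}.

No — H and T are d-connected given {C}.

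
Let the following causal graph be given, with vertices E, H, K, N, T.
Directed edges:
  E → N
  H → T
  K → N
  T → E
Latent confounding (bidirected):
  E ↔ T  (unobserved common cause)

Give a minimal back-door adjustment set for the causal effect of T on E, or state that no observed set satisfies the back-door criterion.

desc(T)\{T}={E,N}; candidates ⊆ {H,K}.
T↔E: latent back-door arc(s) into T.
size 0: {}; under {} T still reaches {E,H,N} ∋ E.
size 1: {H}, {K}; under {H} T still reaches {E,N} ∋ E.
size 2: {H,K}; under {H,K} T still reaches {E,N} ∋ E.
T↔E cannot be blocked by any observed set — no back-door set.

T→E: no observed back-door set.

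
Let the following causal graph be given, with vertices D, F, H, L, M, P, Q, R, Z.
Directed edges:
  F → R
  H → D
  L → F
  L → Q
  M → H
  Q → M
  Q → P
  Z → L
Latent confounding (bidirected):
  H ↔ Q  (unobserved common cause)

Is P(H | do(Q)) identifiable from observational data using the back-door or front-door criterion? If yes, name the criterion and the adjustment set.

desc(Q)\{Q}={D,H,M,P}; candidates ⊆ {F,L,R,Z}.
Q↔H: latent back-door arc(s) into Q.
size 0: {}; under {} Q still reaches {D,F,H,L,R,Z} ∋ H.
size 1: {F}, {L}, {R} …(+1); under {F} Q still reaches {D,H,L,Z} ∋ H.
size 2: {F,L}, {F,R}, {F,Z} …(+3); under {F,L} Q still reaches {D,H} ∋ H.
Q↔H cannot be blocked by any observed set — no back-door set.
{M}: (i) intercepts every directed Q→H path; (ii) no back-door Q→{M}; (iii) {Q} blocks every back-door {M}→H. Front-door holds.
P(H|do(Q)) = Σ_{M} P(M|Q) Σ_{Q'} P(H|M,Q')P(Q').

P(H|do(Q)): frontdoor, adjust for {M}.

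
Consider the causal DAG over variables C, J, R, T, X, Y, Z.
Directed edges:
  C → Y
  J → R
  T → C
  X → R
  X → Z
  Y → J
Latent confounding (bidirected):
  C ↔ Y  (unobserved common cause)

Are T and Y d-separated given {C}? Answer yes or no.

No — T and Y are d-connected given {C}.

Bayes-Ball from T | {C} reaches {J,R,Y}.
Y ∈ reach(T|{C}) ⇒ T ⊥̸ Y | {C}.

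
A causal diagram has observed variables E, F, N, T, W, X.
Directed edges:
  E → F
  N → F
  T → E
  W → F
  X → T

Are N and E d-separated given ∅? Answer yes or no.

Bayes-Ball from N | ∅ reaches {F}.
E ∉ reach(N|∅) ⇒ N ⊥ E | ∅.

Yes — N ⊥ E | ∅.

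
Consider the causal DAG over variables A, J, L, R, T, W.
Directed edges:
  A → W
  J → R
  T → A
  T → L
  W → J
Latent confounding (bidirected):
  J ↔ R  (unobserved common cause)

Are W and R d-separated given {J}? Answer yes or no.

No — W and R are d-connected given {J}.

Bayes-Ball from W | {J} reaches {A,L,R,T}.
R ∈ reach(W|{J}) ⇒ W ⊥̸ R | {J}.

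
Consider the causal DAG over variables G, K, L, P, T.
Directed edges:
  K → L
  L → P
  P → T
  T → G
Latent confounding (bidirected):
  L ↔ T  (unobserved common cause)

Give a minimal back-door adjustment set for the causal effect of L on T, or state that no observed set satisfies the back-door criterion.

L→T: no observed back-door set.

desc(L)\{L}={G,P,T}; candidates ⊆ {K}.
L↔T: latent back-door arc(s) into L.
size 0: {}; under {} L still reaches {G,K,T} ∋ T.
size 1: {K}; under {K} L still reaches {G,T} ∋ T.
L↔T cannot be blocked by any observed set — no back-door set.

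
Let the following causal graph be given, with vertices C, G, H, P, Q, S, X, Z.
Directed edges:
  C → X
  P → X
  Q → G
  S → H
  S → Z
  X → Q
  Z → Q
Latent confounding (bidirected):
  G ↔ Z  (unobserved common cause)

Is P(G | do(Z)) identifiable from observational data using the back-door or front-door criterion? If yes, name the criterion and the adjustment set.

desc(Z)\{Z}={G,Q}; candidates ⊆ {C,H,P,S,X}.
Z↔G: latent back-door arc(s) into Z.
size 0: {}; under {} Z still reaches {G,H,S} ∋ G.
size 1: {C}, {H}, {P} …(+2); under {C} Z still reaches {G,H,S} ∋ G.
size 2: {C,H}, {C,P}, {C,S} …(+7); under {C,H} Z still reaches {G,S} ∋ G.
Z↔G cannot be blocked by any observed set — no back-door set.
{Q}: (i) intercepts every directed Z→G path; (ii) no back-door Z→{Q}; (iii) {Z} blocks every back-door {Q}→G. Front-door holds.
P(G|do(Z)) = Σ_{Q} P(Q|Z) Σ_{Z'} P(G|Q,Z')P(Z').

P(G|do(Z)): frontdoor, adjust for {Q}.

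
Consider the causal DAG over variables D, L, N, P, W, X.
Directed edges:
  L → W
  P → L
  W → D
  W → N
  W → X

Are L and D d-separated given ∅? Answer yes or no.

Bayes-Ball from L | ∅ reaches {D,N,P,W,X}.
D ∈ reach(L|∅) ⇒ L ⊥̸ D | ∅.

No — L and D are d-connected given ∅.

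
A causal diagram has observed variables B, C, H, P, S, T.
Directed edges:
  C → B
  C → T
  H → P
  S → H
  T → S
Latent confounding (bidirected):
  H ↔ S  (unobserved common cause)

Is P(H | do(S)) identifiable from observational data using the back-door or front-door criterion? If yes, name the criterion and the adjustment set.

desc(S)\{S}={H,P}; candidates ⊆ {B,C,T}.
S↔H: latent back-door arc(s) into S.
size 0: {}; under {} S still reaches {B,C,H,P,T} ∋ H.
size 1: {B}, {C}, {T}; under {B} S still reaches {C,H,P,T} ∋ H.
size 2: {B,C}, {B,T}, {C,T}; under {B,C} S still reaches {H,P,T} ∋ H.
S↔H cannot be blocked by any observed set — no back-door set.
No mediator lies on a directed S→…→H path.
Neither criterion identifies P(H|do(S)) in this graph.

P(H|do(S)): not identifiable (no BD/FD set).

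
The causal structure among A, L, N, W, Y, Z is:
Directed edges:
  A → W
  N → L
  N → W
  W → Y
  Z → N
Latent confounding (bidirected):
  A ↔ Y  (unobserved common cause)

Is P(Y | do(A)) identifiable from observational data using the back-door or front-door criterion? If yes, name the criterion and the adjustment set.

P(Y|do(A)): frontdoor, adjust for {W}.

desc(A)\{A}={W,Y}; candidates ⊆ {L,N,Z}.
A↔Y: latent back-door arc(s) into A.
size 0: {}; under {} A still reaches {Y} ∋ Y.
size 1: {L}, {N}, {Z}; under {L} A still reaches {Y} ∋ Y.
size 2: {L,N}, {L,Z}, {N,Z}; under {L,N} A still reaches {Y} ∋ Y.
A↔Y cannot be blocked by any observed set — no back-door set.
{W}: (i) intercepts every directed A→Y path; (ii) no back-door A→{W}; (iii) {A} blocks every back-door {W}→Y. Front-door holds.
P(Y|do(A)) = Σ_{W} P(W|A) Σ_{A'} P(Y|W,A')P(A').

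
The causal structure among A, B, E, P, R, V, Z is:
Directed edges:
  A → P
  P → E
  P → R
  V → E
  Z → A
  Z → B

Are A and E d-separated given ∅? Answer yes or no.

No — A and E are d-connected given ∅.

Bayes-Ball from A | ∅ reaches {B,E,P,R,Z}.
E ∈ reach(A|∅) ⇒ A ⊥̸ E | ∅.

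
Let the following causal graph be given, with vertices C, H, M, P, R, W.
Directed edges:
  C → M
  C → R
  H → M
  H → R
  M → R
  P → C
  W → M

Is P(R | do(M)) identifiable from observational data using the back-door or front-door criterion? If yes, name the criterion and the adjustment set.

P(R|do(M)): backdoor, adjust for {C, H}.

desc(M)\{M}={R}; candidates ⊆ {C,H,P,W}.
size 0: {}; under {} M still reaches {C,H,P,R,W} ∋ R.
size 1: {C}, {H}, {P} …(+1); under {C} M still reaches {H,R,W} ∋ R.
{C,H}: M⊥R given {C,H} in G with M→· removed — back-door holds.
P(R|do(M)) = Σ_{C,H} P(R|M,C,H)·P(C,H).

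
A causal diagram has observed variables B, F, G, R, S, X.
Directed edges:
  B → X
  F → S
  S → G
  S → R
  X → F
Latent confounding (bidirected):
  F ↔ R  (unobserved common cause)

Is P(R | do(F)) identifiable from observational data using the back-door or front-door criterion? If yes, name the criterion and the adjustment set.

P(R|do(F)): frontdoor, adjust for {S}.

desc(F)\{F}={G,R,S}; candidates ⊆ {B,X}.
F↔R: latent back-door arc(s) into F.
size 0: {}; under {} F still reaches {B,R,X} ∋ R.
size 1: {B}, {X}; under {B} F still reaches {R,X} ∋ R.
size 2: {B,X}; under {B,X} F still reaches {R} ∋ R.
F↔R cannot be blocked by any observed set — no back-door set.
{S}: (i) intercepts every directed F→R path; (ii) no back-door F→{S}; (iii) {F} blocks every back-door {S}→R. Front-door holds.
P(R|do(F)) = Σ_{S} P(S|F) Σ_{F'} P(R|S,F')P(F').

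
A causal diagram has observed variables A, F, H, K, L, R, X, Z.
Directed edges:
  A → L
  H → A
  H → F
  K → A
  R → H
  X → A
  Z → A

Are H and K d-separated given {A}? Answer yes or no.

No — H and K are d-connected given {A}.

Bayes-Ball from H | {A} reaches {F,K,R,X,Z}.
K ∈ reach(H|{A}) ⇒ H ⊥̸ K | {A}.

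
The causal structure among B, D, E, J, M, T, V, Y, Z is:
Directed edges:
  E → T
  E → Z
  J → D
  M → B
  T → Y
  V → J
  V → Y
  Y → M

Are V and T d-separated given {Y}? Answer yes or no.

Bayes-Ball from V | {Y} reaches {D,E,J,T,Z}.
T ∈ reach(V|{Y}) ⇒ V ⊥̸ T | {Y}.

No — V and T are d-connected given {Y}.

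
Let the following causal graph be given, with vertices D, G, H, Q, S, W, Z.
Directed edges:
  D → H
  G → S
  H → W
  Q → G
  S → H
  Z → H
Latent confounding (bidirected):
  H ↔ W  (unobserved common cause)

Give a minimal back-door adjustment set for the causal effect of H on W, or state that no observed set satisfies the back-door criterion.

H→W: no observed back-door set.

desc(H)\{H}={W}; candidates ⊆ {D,G,Q,S,Z}.
H↔W: latent back-door arc(s) into H.
size 0: {}; under {} H still reaches {D,G,Q,S,W,Z} ∋ W.
size 1: {D}, {G}, {Q} …(+2); under {D} H still reaches {G,Q,S,W,Z} ∋ W.
size 2: {D,G}, {D,Q}, {D,S} …(+7); under {D,G} H still reaches {S,W,Z} ∋ W.
H↔W cannot be blocked by any observed set — no back-door set.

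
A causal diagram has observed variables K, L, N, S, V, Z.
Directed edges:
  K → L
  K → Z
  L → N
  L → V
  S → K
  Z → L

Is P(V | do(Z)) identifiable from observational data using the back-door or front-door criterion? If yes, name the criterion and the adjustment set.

desc(Z)\{Z}={L,N,V}; candidates ⊆ {K,S}.
size 0: {}; under {} Z still reaches {K,L,N,S,V} ∋ V.
{K}: Z⊥V given {K} in G with Z→· removed — back-door holds.
P(V|do(Z)) = Σ_{K} P(V|Z,K)·P(K).

P(V|do(Z)): backdoor, adjust for {K}.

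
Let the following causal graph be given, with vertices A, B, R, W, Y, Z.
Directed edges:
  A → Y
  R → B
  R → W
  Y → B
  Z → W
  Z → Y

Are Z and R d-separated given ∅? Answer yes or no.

Bayes-Ball from Z | ∅ reaches {B,W,Y}.
R ∉ reach(Z|∅) ⇒ Z ⊥ R | ∅.

Yes — Z ⊥ R | ∅.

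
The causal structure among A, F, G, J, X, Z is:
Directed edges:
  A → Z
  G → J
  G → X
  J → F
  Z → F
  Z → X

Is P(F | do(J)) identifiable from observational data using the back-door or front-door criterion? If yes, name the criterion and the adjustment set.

P(F|do(J)): backdoor, adjust for ∅.

desc(J)\{J}={F}; candidates ⊆ {A,G,X,Z}.
∅: J⊥F given ∅ in G with J→· removed — back-door holds.
P(F|do(J)) = P(F|J) — no adjustment needed.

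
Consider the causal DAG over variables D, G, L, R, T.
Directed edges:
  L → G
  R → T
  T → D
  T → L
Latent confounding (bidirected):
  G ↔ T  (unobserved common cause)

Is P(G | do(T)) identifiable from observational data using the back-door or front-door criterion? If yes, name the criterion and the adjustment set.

P(G|do(T)): frontdoor, adjust for {L}.

desc(T)\{T}={D,G,L}; candidates ⊆ {R}.
T↔G: latent back-door arc(s) into T.
size 0: {}; under {} T still reaches {G,R} ∋ G.
size 1: {R}; under {R} T still reaches {G} ∋ G.
T↔G cannot be blocked by any observed set — no back-door set.
{L}: (i) intercepts every directed T→G path; (ii) no back-door T→{L}; (iii) {T} blocks every back-door {L}→G. Front-door holds.
P(G|do(T)) = Σ_{L} P(L|T) Σ_{T'} P(G|L,T')P(T').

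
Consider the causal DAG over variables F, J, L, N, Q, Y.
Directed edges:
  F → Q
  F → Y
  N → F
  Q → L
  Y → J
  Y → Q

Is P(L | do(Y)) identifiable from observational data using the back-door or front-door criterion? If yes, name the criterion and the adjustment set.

P(L|do(Y)): backdoor, adjust for {F}.

desc(Y)\{Y}={J,L,Q}; candidates ⊆ {F,N}.
size 0: {}; under {} Y still reaches {F,L,N,Q} ∋ L.
{F}: Y⊥L given {F} in G with Y→· removed — back-door holds.
P(L|do(Y)) = Σ_{F} P(L|Y,F)·P(F).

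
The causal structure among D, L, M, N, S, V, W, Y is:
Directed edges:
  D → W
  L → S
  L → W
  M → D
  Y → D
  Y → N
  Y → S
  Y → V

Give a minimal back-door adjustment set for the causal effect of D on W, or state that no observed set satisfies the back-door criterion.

desc(D)\{D}={W}; candidates ⊆ {L,M,N,S,V,Y}.
∅: D⊥W given ∅ in G with D→· removed — back-door holds.

D→W: minimal back-door set ∅.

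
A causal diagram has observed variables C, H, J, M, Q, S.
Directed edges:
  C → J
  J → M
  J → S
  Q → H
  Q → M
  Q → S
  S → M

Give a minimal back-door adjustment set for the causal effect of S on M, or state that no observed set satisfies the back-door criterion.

S→M: minimal back-door set {J, Q}.

desc(S)\{S}={M}; candidates ⊆ {C,H,J,Q}.
size 0: {}; under {} S still reaches {C,H,J,M,Q} ∋ M.
size 1: {C}, {H}, {J} …(+1); under {C} S still reaches {H,J,M,Q} ∋ M.
{J,Q}: S⊥M given {J,Q} in G with S→· removed — back-door holds.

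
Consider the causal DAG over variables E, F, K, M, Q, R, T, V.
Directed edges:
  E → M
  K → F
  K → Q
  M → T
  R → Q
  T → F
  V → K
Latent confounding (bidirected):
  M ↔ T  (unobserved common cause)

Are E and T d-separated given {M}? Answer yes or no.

Bayes-Ball from E | {M} reaches {F,T}.
T ∈ reach(E|{M}) ⇒ E ⊥̸ T | {M}.

No — E and T are d-connected given {M}.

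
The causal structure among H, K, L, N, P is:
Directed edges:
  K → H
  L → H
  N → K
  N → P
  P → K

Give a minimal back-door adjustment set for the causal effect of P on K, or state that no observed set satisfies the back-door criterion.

desc(P)\{P}={H,K}; candidates ⊆ {L,N}.
size 0: {}; under {} P still reaches {H,K,N} ∋ K.
{N}: P⊥K given {N} in G with P→· removed — back-door holds.

P→K: minimal back-door set {N}.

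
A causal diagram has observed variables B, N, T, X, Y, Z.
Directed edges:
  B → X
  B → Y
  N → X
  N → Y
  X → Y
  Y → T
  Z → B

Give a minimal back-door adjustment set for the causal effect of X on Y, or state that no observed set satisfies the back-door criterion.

X→Y: minimal back-door set {B, N}.

desc(X)\{X}={T,Y}; candidates ⊆ {B,N,Z}.
size 0: {}; under {} X still reaches {B,N,T,Y,Z} ∋ Y.
size 1: {B}, {N}, {Z}; under {B} X still reaches {N,T,Y} ∋ Y.
{B,N}: X⊥Y given {B,N} in G with X→· removed — back-door holds.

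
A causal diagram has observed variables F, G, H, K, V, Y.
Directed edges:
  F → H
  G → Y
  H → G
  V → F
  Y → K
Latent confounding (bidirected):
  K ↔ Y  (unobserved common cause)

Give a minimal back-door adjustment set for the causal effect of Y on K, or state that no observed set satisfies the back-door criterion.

desc(Y)\{Y}={K}; candidates ⊆ {F,G,H,V}.
Y↔K: latent back-door arc(s) into Y.
size 0: {}; under {} Y still reaches {F,G,H,K,V} ∋ K.
size 1: {F}, {G}, {H} …(+1); under {F} Y still reaches {G,H,K} ∋ K.
size 2: {F,G}, {F,H}, {F,V} …(+3); under {F,G} Y still reaches {K} ∋ K.
Y↔K cannot be blocked by any observed set — no back-door set.

Y→K: no observed back-door set.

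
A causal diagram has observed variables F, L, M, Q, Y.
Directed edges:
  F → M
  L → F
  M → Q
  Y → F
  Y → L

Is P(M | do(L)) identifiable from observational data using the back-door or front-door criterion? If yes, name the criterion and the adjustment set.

desc(L)\{L}={F,M,Q}; candidates ⊆ {Y}.
size 0: {}; under {} L still reaches {F,M,Q,Y} ∋ M.
{Y}: L⊥M given {Y} in G with L→· removed — back-door holds.
P(M|do(L)) = Σ_{Y} P(M|L,Y)·P(Y).

P(M|do(L)): backdoor, adjust for {Y}.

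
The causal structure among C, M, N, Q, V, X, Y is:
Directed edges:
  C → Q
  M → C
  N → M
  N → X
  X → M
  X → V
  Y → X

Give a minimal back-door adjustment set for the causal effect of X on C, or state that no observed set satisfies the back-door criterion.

desc(X)\{X}={C,M,Q,V}; candidates ⊆ {N,Y}.
size 0: {}; under {} X still reaches {C,M,N,Q,Y} ∋ C.
{N}: X⊥C given {N} in G with X→· removed — back-door holds.

X→C: minimal back-door set {N}.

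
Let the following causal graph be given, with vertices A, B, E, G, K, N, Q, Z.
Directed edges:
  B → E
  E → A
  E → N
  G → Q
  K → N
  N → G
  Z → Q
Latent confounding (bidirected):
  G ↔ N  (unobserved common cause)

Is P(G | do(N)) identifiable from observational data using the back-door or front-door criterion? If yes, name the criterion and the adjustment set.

P(G|do(N)): not identifiable (no BD/FD set).

desc(N)\{N}={G,Q}; candidates ⊆ {A,B,E,K,Z}.
N↔G: latent back-door arc(s) into N.
size 0: {}; under {} N still reaches {A,B,E,G,K,Q} ∋ G.
size 1: {A}, {B}, {E} …(+2); under {A} N still reaches {B,E,G,K,Q} ∋ G.
size 2: {A,B}, {A,E}, {A,K} …(+7); under {A,B} N still reaches {E,G,K,Q} ∋ G.
N↔G cannot be blocked by any observed set — no back-door set.
No mediator lies on a directed N→…→G path.
Neither criterion identifies P(G|do(N)) in this graph.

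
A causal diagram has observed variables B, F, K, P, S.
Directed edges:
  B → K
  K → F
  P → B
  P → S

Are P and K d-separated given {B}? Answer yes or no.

Bayes-Ball from P | {B} reaches {S}.
K ∉ reach(P|{B}) ⇒ P ⊥ K | {B}.

Yes — P ⊥ K | {B}.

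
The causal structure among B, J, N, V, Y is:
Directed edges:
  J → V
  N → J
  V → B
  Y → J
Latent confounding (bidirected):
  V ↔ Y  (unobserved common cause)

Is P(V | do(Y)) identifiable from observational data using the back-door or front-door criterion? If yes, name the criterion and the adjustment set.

desc(Y)\{Y}={B,J,V}; candidates ⊆ {N}.
Y↔V: latent back-door arc(s) into Y.
size 0: {}; under {} Y still reaches {B,V} ∋ V.
size 1: {N}; under {N} Y still reaches {B,V} ∋ V.
Y↔V cannot be blocked by any observed set — no back-door set.
{J}: (i) intercepts every directed Y→V path; (ii) no back-door Y→{J}; (iii) {Y} blocks every back-door {J}→V. Front-door holds.
P(V|do(Y)) = Σ_{J} P(J|Y) Σ_{Y'} P(V|J,Y')P(Y').

P(V|do(Y)): frontdoor, adjust for {J}.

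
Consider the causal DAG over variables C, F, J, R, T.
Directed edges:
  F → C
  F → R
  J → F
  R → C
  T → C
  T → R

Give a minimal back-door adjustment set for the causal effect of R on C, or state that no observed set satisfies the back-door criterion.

R→C: minimal back-door set {F, T}.

desc(R)\{R}={C}; candidates ⊆ {F,J,T}.
size 0: {}; under {} R still reaches {C,F,J,T} ∋ C.
size 1: {F}, {J}, {T}; under {F} R still reaches {C,T} ∋ C.
{F,T}: R⊥C given {F,T} in G with R→· removed — back-door holds.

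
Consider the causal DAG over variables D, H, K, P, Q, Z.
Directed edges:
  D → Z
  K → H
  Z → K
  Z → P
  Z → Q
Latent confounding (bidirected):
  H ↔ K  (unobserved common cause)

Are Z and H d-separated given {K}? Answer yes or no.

No — Z and H are d-connected given {K}.

Bayes-Ball from Z | {K} reaches {D,H,P,Q}.
H ∈ reach(Z|{K}) ⇒ Z ⊥̸ H | {K}.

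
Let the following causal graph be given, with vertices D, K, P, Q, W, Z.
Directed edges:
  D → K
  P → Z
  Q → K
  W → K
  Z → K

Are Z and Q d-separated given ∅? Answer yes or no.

Yes — Z ⊥ Q | ∅.

Bayes-Ball from Z | ∅ reaches {K,P}.
Q ∉ reach(Z|∅) ⇒ Z ⊥ Q | ∅.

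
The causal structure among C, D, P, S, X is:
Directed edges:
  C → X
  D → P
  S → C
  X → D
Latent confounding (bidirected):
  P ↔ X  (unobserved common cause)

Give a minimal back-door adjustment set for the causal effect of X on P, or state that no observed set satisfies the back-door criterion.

desc(X)\{X}={D,P}; candidates ⊆ {C,S}.
X↔P: latent back-door arc(s) into X.
size 0: {}; under {} X still reaches {C,P,S} ∋ P.
size 1: {C}, {S}; under {C} X still reaches {P} ∋ P.
size 2: {C,S}; under {C,S} X still reaches {P} ∋ P.
X↔P cannot be blocked by any observed set — no back-door set.

X→P: no observed back-door set.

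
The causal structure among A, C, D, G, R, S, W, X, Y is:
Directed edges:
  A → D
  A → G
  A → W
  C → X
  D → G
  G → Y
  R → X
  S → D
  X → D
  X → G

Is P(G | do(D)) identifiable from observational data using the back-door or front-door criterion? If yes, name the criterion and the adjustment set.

P(G|do(D)): backdoor, adjust for {A, X}.

desc(D)\{D}={G,Y}; candidates ⊆ {A,C,R,S,W,X}.
size 0: {}; under {} D still reaches {A,C,G,R,S,W,X,Y} ∋ G.
size 1: {A}, {C}, {R} …(+3); under {A} D still reaches {C,G,R,S,X,Y} ∋ G.
{A,X}: D⊥G given {A,X} in G with D→· removed — back-door holds.
P(G|do(D)) = Σ_{A,X} P(G|D,A,X)·P(A,X).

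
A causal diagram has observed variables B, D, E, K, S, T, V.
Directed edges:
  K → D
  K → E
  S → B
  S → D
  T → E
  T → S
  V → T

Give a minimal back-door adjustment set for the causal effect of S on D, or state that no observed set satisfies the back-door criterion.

S→D: minimal back-door set ∅.

desc(S)\{S}={B,D}; candidates ⊆ {E,K,T,V}.
∅: S⊥D given ∅ in G with S→· removed — back-door holds.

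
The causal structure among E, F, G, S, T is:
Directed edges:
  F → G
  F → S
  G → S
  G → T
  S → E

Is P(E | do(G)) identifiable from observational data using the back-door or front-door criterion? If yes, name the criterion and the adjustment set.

P(E|do(G)): backdoor, adjust for {F}.

desc(G)\{G}={E,S,T}; candidates ⊆ {F}.
size 0: {}; under {} G still reaches {E,F,S} ∋ E.
{F}: G⊥E given {F} in G with G→· removed — back-door holds.
P(E|do(G)) = Σ_{F} P(E|G,F)·P(F).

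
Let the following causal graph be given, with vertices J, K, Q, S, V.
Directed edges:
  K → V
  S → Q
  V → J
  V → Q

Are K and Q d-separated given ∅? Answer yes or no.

Bayes-Ball from K | ∅ reaches {J,Q,V}.
Q ∈ reach(K|∅) ⇒ K ⊥̸ Q | ∅.

No — K and Q are d-connected given ∅.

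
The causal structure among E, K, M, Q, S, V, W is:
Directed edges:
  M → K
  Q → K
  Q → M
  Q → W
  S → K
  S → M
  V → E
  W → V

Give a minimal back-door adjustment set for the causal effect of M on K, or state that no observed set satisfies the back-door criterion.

M→K: minimal back-door set {Q, S}.

desc(M)\{M}={K}; candidates ⊆ {E,Q,S,V,W}.
size 0: {}; under {} M still reaches {E,K,Q,S,V,W} ∋ K.
size 1: {E}, {Q}, {S} …(+2); under {E} M still reaches {K,Q,S,V,W} ∋ K.
{Q,S}: M⊥K given {Q,S} in G with M→· removed — back-door holds.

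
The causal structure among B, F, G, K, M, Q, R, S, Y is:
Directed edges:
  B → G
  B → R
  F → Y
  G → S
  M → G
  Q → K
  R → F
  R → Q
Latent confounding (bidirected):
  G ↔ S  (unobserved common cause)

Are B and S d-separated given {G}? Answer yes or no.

No — B and S are d-connected given {G}.

Bayes-Ball from B | {G} reaches {F,K,M,Q,R,S,Y}.
S ∈ reach(B|{G}) ⇒ B ⊥̸ S | {G}.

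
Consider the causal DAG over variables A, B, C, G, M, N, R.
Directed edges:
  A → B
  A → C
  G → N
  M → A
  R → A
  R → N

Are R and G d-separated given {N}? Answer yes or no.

No — R and G are d-connected given {N}.

Bayes-Ball from R | {N} reaches {A,B,C,G}.
G ∈ reach(R|{N}) ⇒ R ⊥̸ G | {N}.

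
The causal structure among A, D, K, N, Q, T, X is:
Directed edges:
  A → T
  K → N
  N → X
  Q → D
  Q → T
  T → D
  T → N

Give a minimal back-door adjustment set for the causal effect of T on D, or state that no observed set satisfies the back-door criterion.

T→D: minimal back-door set {Q}.

desc(T)\{T}={D,N,X}; candidates ⊆ {A,K,Q}.
size 0: {}; under {} T still reaches {A,D,Q} ∋ D.
{Q}: T⊥D given {Q} in G with T→· removed — back-door holds.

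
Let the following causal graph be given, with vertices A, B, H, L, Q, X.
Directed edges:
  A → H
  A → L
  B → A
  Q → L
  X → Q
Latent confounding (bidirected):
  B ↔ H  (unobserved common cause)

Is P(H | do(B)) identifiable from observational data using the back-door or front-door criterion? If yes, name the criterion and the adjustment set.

desc(B)\{B}={A,H,L}; candidates ⊆ {Q,X}.
B↔H: latent back-door arc(s) into B.
size 0: {}; under {} B still reaches {H} ∋ H.
size 1: {Q}, {X}; under {Q} B still reaches {H} ∋ H.
size 2: {Q,X}; under {Q,X} B still reaches {H} ∋ H.
B↔H cannot be blocked by any observed set — no back-door set.
{A}: (i) intercepts every directed B→H path; (ii) no back-door B→{A}; (iii) {B} blocks every back-door {A}→H. Front-door holds.
P(H|do(B)) = Σ_{A} P(A|B) Σ_{B'} P(H|A,B')P(B').

P(H|do(B)): frontdoor, adjust for {A}.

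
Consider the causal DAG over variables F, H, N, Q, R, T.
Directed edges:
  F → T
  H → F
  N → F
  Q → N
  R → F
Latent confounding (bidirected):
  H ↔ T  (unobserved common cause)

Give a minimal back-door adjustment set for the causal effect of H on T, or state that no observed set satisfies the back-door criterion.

H→T: no observed back-door set.

desc(H)\{H}={F,T}; candidates ⊆ {N,Q,R}.
H↔T: latent back-door arc(s) into H.
size 0: {}; under {} H still reaches {T} ∋ T.
size 1: {N}, {Q}, {R}; under {N} H still reaches {T} ∋ T.
size 2: {N,Q}, {N,R}, {Q,R}; under {N,Q} H still reaches {T} ∋ T.
H↔T cannot be blocked by any observed set — no back-door set.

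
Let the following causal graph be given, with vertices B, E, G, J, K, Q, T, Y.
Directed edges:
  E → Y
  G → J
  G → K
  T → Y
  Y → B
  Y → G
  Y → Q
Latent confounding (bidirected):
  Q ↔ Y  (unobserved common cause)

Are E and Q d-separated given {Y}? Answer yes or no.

No — E and Q are d-connected given {Y}.

Bayes-Ball from E | {Y} reaches {Q,T}.
Q ∈ reach(E|{Y}) ⇒ E ⊥̸ Q | {Y}.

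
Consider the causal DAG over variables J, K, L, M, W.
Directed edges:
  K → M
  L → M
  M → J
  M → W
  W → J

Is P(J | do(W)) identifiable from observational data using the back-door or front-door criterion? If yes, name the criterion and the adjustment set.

desc(W)\{W}={J}; candidates ⊆ {K,L,M}.
size 0: {}; under {} W still reaches {J,K,L,M} ∋ J.
{M}: W⊥J given {M} in G with W→· removed — back-door holds.
P(J|do(W)) = Σ_{M} P(J|W,M)·P(M).

P(J|do(W)): backdoor, adjust for {M}.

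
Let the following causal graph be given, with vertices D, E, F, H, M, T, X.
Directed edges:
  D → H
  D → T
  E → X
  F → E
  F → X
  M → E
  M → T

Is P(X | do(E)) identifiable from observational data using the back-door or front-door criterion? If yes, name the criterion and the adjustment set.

P(X|do(E)): backdoor, adjust for {F}.

desc(E)\{E}={X}; candidates ⊆ {D,F,H,M,T}.
size 0: {}; under {} E still reaches {F,M,T,X} ∋ X.
{F}: E⊥X given {F} in G with E→· removed — back-door holds.
P(X|do(E)) = Σ_{F} P(X|E,F)·P(F).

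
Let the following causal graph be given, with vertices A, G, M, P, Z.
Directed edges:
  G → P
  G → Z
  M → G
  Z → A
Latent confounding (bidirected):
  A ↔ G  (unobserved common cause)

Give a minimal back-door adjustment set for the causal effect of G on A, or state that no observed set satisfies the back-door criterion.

desc(G)\{G}={A,P,Z}; candidates ⊆ {M}.
G↔A: latent back-door arc(s) into G.
size 0: {}; under {} G still reaches {A,M} ∋ A.
size 1: {M}; under {M} G still reaches {A} ∋ A.
G↔A cannot be blocked by any observed set — no back-door set.

G→A: no observed back-door set.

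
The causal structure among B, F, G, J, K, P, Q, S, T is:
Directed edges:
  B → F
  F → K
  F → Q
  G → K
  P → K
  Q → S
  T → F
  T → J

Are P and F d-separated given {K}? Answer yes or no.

No — P and F are d-connected given {K}.

Bayes-Ball from P | {K} reaches {B,F,G,J,Q,S,T}.
F ∈ reach(P|{K}) ⇒ P ⊥̸ F | {K}.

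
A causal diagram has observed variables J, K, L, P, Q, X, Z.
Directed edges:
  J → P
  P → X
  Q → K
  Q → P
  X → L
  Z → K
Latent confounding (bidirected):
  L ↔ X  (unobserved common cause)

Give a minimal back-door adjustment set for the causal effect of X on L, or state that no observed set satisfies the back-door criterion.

desc(X)\{X}={L}; candidates ⊆ {J,K,P,Q,Z}.
X↔L: latent back-door arc(s) into X.
size 0: {}; under {} X still reaches {J,K,L,P,Q} ∋ L.
size 1: {J}, {K}, {P} …(+2); under {J} X still reaches {K,L,P,Q} ∋ L.
size 2: {J,K}, {J,P}, {J,Q} …(+7); under {J,K} X still reaches {L,P,Q,Z} ∋ L.
X↔L cannot be blocked by any observed set — no back-door set.

X→L: no observed back-door set.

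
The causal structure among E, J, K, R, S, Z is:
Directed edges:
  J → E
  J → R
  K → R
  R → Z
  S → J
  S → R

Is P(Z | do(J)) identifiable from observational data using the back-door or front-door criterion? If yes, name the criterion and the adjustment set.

desc(J)\{J}={E,R,Z}; candidates ⊆ {K,S}.
size 0: {}; under {} J still reaches {R,S,Z} ∋ Z.
{S}: J⊥Z given {S} in G with J→· removed — back-door holds.
P(Z|do(J)) = Σ_{S} P(Z|J,S)·P(S).

P(Z|do(J)): backdoor, adjust for {S}.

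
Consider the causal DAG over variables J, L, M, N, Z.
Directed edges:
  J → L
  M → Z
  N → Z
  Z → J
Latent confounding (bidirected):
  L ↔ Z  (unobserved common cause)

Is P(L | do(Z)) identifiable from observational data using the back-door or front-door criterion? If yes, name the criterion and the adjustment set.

desc(Z)\{Z}={J,L}; candidates ⊆ {M,N}.
Z↔L: latent back-door arc(s) into Z.
size 0: {}; under {} Z still reaches {L,M,N} ∋ L.
size 1: {M}, {N}; under {M} Z still reaches {L,N} ∋ L.
size 2: {M,N}; under {M,N} Z still reaches {L} ∋ L.
Z↔L cannot be blocked by any observed set — no back-door set.
{J}: (i) intercepts every directed Z→L path; (ii) no back-door Z→{J}; (iii) {Z} blocks every back-door {J}→L. Front-door holds.
P(L|do(Z)) = Σ_{J} P(J|Z) Σ_{Z'} P(L|J,Z')P(Z').

P(L|do(Z)): frontdoor, adjust for {J}.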